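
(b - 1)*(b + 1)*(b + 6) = b^3 + 6*b^2 - b - 6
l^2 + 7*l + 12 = (l + 3)*(l + 4)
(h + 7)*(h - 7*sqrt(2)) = h^2 - 7*sqrt(2)*h + 7*h - 49*sqrt(2)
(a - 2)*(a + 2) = a^2 - 4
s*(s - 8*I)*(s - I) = s^3 - 9*I*s^2 - 8*s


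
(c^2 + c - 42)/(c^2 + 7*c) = (c - 6)/c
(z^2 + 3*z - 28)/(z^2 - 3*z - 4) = (z + 7)/(z + 1)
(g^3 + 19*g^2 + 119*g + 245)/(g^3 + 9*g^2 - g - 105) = (g + 7)/(g - 3)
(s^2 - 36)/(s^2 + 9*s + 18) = (s - 6)/(s + 3)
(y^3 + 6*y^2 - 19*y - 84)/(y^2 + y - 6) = (y^2 + 3*y - 28)/(y - 2)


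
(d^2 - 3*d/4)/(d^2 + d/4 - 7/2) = d*(4*d - 3)/(4*d^2 + d - 14)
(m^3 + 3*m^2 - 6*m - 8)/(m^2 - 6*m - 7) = (m^2 + 2*m - 8)/(m - 7)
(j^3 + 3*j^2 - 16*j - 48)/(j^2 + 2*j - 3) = (j^2 - 16)/(j - 1)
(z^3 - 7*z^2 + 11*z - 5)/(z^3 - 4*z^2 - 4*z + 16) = (z^3 - 7*z^2 + 11*z - 5)/(z^3 - 4*z^2 - 4*z + 16)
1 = 1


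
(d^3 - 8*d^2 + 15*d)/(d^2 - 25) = d*(d - 3)/(d + 5)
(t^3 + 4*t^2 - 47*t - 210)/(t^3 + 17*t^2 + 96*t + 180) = (t - 7)/(t + 6)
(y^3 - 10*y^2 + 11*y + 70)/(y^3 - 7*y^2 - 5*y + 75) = (y^2 - 5*y - 14)/(y^2 - 2*y - 15)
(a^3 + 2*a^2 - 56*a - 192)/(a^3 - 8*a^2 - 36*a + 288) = (a + 4)/(a - 6)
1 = 1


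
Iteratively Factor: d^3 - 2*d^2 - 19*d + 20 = (d - 5)*(d^2 + 3*d - 4) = (d - 5)*(d - 1)*(d + 4)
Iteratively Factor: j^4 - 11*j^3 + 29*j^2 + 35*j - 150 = (j - 3)*(j^3 - 8*j^2 + 5*j + 50) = (j - 5)*(j - 3)*(j^2 - 3*j - 10) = (j - 5)*(j - 3)*(j + 2)*(j - 5)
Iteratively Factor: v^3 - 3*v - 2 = (v + 1)*(v^2 - v - 2) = (v - 2)*(v + 1)*(v + 1)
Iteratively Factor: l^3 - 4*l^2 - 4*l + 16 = (l - 4)*(l^2 - 4) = (l - 4)*(l + 2)*(l - 2)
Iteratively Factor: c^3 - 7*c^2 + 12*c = (c)*(c^2 - 7*c + 12) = c*(c - 4)*(c - 3)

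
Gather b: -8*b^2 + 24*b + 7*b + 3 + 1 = -8*b^2 + 31*b + 4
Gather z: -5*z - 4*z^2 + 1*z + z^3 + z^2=z^3 - 3*z^2 - 4*z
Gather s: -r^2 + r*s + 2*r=-r^2 + r*s + 2*r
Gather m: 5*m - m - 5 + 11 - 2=4*m + 4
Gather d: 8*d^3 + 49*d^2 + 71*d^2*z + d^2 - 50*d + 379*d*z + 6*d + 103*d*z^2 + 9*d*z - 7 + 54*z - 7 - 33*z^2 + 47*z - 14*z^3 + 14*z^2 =8*d^3 + d^2*(71*z + 50) + d*(103*z^2 + 388*z - 44) - 14*z^3 - 19*z^2 + 101*z - 14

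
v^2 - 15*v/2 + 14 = (v - 4)*(v - 7/2)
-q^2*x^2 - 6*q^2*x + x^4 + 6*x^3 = x*(-q + x)*(q + x)*(x + 6)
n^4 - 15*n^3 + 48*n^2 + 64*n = n*(n - 8)^2*(n + 1)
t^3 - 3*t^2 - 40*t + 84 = (t - 7)*(t - 2)*(t + 6)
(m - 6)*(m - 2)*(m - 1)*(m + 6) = m^4 - 3*m^3 - 34*m^2 + 108*m - 72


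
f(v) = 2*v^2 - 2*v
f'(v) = 4*v - 2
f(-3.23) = 27.33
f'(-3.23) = -14.92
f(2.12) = 4.75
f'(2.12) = 6.48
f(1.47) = 1.38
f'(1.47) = 3.88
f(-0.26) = 0.66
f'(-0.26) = -3.04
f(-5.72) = 76.88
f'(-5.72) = -24.88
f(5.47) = 48.90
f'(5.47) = 19.88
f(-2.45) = 16.90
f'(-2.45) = -11.80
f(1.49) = 1.46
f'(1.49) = 3.96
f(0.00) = 0.00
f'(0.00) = -2.00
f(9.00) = 144.00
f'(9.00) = 34.00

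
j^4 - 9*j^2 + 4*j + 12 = (j - 2)^2*(j + 1)*(j + 3)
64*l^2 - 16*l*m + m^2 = (-8*l + m)^2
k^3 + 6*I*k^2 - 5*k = k*(k + I)*(k + 5*I)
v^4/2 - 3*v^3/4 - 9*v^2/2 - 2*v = v*(v/2 + 1)*(v - 4)*(v + 1/2)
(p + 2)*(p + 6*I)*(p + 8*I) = p^3 + 2*p^2 + 14*I*p^2 - 48*p + 28*I*p - 96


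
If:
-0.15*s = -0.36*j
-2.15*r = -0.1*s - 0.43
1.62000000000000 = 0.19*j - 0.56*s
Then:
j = -1.40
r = 0.04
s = -3.37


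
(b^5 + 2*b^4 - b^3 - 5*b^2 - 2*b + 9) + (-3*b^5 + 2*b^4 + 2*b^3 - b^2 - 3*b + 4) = -2*b^5 + 4*b^4 + b^3 - 6*b^2 - 5*b + 13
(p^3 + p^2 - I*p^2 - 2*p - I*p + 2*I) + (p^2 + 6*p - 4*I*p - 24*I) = p^3 + 2*p^2 - I*p^2 + 4*p - 5*I*p - 22*I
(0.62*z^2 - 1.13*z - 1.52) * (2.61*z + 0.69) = 1.6182*z^3 - 2.5215*z^2 - 4.7469*z - 1.0488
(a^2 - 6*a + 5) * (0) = 0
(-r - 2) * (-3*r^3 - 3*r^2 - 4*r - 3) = 3*r^4 + 9*r^3 + 10*r^2 + 11*r + 6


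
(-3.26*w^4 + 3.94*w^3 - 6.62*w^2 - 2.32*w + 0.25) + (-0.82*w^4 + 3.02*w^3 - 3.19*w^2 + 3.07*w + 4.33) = -4.08*w^4 + 6.96*w^3 - 9.81*w^2 + 0.75*w + 4.58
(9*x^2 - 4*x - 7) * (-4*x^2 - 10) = -36*x^4 + 16*x^3 - 62*x^2 + 40*x + 70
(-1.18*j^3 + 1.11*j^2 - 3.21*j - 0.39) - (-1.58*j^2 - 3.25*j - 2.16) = -1.18*j^3 + 2.69*j^2 + 0.04*j + 1.77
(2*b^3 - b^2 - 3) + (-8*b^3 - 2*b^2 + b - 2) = -6*b^3 - 3*b^2 + b - 5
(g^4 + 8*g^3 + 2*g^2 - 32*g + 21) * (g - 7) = g^5 + g^4 - 54*g^3 - 46*g^2 + 245*g - 147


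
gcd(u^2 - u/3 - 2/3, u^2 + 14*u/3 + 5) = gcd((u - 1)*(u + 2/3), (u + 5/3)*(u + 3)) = 1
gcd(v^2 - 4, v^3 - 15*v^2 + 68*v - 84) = v - 2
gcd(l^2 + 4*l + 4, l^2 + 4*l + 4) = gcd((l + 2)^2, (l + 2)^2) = l^2 + 4*l + 4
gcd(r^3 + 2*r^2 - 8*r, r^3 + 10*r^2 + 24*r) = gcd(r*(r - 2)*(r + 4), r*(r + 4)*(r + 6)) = r^2 + 4*r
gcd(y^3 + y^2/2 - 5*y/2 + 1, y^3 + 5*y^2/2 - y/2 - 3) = y^2 + y - 2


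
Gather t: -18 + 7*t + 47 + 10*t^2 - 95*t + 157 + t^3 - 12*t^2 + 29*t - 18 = t^3 - 2*t^2 - 59*t + 168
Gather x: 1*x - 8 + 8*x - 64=9*x - 72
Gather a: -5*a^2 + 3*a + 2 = -5*a^2 + 3*a + 2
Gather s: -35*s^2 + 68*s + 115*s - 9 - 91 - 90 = -35*s^2 + 183*s - 190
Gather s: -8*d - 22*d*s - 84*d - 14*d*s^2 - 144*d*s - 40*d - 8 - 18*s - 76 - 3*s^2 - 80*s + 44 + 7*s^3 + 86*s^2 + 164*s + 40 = -132*d + 7*s^3 + s^2*(83 - 14*d) + s*(66 - 166*d)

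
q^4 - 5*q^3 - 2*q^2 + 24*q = q*(q - 4)*(q - 3)*(q + 2)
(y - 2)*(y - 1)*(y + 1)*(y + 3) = y^4 + y^3 - 7*y^2 - y + 6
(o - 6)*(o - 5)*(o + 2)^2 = o^4 - 7*o^3 - 10*o^2 + 76*o + 120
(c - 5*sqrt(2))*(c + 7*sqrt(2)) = c^2 + 2*sqrt(2)*c - 70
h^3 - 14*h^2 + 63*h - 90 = (h - 6)*(h - 5)*(h - 3)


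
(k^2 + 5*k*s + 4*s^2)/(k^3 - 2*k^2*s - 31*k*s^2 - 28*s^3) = 1/(k - 7*s)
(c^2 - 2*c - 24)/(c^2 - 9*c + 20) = (c^2 - 2*c - 24)/(c^2 - 9*c + 20)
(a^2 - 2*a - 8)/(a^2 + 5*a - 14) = (a^2 - 2*a - 8)/(a^2 + 5*a - 14)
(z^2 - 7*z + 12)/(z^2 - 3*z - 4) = (z - 3)/(z + 1)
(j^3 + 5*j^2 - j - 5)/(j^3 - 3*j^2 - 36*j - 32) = (j^2 + 4*j - 5)/(j^2 - 4*j - 32)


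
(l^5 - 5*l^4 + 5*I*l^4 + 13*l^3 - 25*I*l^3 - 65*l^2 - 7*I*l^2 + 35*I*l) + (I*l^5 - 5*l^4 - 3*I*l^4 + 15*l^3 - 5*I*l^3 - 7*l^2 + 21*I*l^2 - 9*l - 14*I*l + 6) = l^5 + I*l^5 - 10*l^4 + 2*I*l^4 + 28*l^3 - 30*I*l^3 - 72*l^2 + 14*I*l^2 - 9*l + 21*I*l + 6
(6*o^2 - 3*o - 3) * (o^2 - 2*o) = 6*o^4 - 15*o^3 + 3*o^2 + 6*o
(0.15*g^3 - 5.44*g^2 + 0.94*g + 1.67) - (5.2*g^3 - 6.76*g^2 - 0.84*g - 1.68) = -5.05*g^3 + 1.32*g^2 + 1.78*g + 3.35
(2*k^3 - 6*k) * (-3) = -6*k^3 + 18*k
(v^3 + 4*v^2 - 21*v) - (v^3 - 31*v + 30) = 4*v^2 + 10*v - 30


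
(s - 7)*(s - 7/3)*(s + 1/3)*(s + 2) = s^4 - 7*s^3 - 43*s^2/9 + 287*s/9 + 98/9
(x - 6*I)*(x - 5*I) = x^2 - 11*I*x - 30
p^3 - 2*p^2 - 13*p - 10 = (p - 5)*(p + 1)*(p + 2)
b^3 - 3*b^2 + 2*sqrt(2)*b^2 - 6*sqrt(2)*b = b*(b - 3)*(b + 2*sqrt(2))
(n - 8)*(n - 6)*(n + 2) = n^3 - 12*n^2 + 20*n + 96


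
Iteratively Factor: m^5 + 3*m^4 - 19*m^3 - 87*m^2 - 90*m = (m + 3)*(m^4 - 19*m^2 - 30*m) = (m + 2)*(m + 3)*(m^3 - 2*m^2 - 15*m) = (m + 2)*(m + 3)^2*(m^2 - 5*m) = (m - 5)*(m + 2)*(m + 3)^2*(m)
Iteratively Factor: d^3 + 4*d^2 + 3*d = (d + 3)*(d^2 + d) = (d + 1)*(d + 3)*(d)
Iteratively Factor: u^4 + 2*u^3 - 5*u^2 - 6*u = (u + 1)*(u^3 + u^2 - 6*u) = (u - 2)*(u + 1)*(u^2 + 3*u) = (u - 2)*(u + 1)*(u + 3)*(u)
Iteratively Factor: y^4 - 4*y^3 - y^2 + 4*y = (y - 4)*(y^3 - y) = (y - 4)*(y - 1)*(y^2 + y) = y*(y - 4)*(y - 1)*(y + 1)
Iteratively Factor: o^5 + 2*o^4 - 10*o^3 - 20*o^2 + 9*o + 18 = (o + 3)*(o^4 - o^3 - 7*o^2 + o + 6) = (o + 2)*(o + 3)*(o^3 - 3*o^2 - o + 3) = (o + 1)*(o + 2)*(o + 3)*(o^2 - 4*o + 3) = (o - 1)*(o + 1)*(o + 2)*(o + 3)*(o - 3)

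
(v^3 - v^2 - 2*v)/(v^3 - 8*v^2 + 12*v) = (v + 1)/(v - 6)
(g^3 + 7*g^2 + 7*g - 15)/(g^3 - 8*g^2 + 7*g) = (g^2 + 8*g + 15)/(g*(g - 7))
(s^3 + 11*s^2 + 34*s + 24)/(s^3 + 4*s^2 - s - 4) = (s + 6)/(s - 1)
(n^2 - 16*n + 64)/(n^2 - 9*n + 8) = (n - 8)/(n - 1)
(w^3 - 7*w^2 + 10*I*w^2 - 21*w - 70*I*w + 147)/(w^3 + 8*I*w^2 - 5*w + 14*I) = (w^2 + w*(-7 + 3*I) - 21*I)/(w^2 + I*w + 2)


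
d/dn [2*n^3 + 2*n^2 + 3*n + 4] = 6*n^2 + 4*n + 3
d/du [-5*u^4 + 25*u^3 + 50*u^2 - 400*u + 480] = -20*u^3 + 75*u^2 + 100*u - 400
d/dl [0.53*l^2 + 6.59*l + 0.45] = 1.06*l + 6.59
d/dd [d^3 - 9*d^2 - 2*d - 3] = 3*d^2 - 18*d - 2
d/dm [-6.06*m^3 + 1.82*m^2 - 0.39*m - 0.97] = -18.18*m^2 + 3.64*m - 0.39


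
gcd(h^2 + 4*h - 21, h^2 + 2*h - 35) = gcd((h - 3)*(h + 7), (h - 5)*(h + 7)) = h + 7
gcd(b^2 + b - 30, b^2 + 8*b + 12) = b + 6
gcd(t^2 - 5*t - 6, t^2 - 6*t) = t - 6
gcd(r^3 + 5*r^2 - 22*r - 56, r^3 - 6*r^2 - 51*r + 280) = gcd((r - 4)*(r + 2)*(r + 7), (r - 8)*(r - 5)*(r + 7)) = r + 7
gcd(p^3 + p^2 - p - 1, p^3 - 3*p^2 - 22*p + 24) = p - 1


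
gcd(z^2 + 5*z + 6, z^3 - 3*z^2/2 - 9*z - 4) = z + 2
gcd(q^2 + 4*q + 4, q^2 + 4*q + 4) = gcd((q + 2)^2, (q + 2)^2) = q^2 + 4*q + 4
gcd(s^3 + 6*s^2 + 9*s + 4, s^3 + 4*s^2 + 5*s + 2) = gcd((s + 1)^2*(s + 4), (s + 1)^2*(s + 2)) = s^2 + 2*s + 1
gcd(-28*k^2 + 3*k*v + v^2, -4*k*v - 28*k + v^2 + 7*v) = -4*k + v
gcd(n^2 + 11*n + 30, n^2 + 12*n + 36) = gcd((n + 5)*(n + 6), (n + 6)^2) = n + 6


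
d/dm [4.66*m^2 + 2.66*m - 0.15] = 9.32*m + 2.66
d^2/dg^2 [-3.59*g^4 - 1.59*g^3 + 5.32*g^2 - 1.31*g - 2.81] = -43.08*g^2 - 9.54*g + 10.64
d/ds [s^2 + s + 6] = 2*s + 1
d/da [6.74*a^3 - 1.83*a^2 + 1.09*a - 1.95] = 20.22*a^2 - 3.66*a + 1.09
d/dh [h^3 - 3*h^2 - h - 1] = 3*h^2 - 6*h - 1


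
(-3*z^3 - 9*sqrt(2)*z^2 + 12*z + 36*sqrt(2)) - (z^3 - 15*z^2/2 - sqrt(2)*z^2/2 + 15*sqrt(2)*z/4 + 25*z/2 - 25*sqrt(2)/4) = -4*z^3 - 17*sqrt(2)*z^2/2 + 15*z^2/2 - 15*sqrt(2)*z/4 - z/2 + 169*sqrt(2)/4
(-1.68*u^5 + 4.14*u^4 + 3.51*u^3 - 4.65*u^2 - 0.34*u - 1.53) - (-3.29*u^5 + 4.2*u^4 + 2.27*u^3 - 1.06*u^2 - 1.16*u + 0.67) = 1.61*u^5 - 0.0600000000000005*u^4 + 1.24*u^3 - 3.59*u^2 + 0.82*u - 2.2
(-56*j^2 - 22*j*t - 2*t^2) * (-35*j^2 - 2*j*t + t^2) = 1960*j^4 + 882*j^3*t + 58*j^2*t^2 - 18*j*t^3 - 2*t^4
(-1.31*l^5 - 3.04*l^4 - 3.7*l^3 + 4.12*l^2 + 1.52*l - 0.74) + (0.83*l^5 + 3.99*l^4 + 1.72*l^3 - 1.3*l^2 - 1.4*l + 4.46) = -0.48*l^5 + 0.95*l^4 - 1.98*l^3 + 2.82*l^2 + 0.12*l + 3.72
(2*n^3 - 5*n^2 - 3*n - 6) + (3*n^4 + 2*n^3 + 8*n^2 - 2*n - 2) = 3*n^4 + 4*n^3 + 3*n^2 - 5*n - 8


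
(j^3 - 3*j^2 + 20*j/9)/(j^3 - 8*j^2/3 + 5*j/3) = (j - 4/3)/(j - 1)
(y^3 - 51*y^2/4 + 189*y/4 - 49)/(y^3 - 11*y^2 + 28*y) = (y - 7/4)/y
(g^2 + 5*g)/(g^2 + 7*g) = (g + 5)/(g + 7)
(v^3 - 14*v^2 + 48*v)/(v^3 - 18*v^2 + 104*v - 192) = v/(v - 4)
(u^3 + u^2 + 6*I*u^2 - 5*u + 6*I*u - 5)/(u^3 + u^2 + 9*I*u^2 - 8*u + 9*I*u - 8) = (u + 5*I)/(u + 8*I)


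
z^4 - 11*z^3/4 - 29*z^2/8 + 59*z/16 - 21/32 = (z - 7/2)*(z - 1/2)*(z - 1/4)*(z + 3/2)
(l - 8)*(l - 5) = l^2 - 13*l + 40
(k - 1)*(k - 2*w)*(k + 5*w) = k^3 + 3*k^2*w - k^2 - 10*k*w^2 - 3*k*w + 10*w^2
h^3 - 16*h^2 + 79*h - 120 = (h - 8)*(h - 5)*(h - 3)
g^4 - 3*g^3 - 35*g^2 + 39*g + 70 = (g - 7)*(g - 2)*(g + 1)*(g + 5)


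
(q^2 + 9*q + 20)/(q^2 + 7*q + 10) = (q + 4)/(q + 2)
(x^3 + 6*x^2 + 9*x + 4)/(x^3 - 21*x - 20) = (x + 1)/(x - 5)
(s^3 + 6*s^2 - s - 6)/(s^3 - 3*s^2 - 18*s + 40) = (s^3 + 6*s^2 - s - 6)/(s^3 - 3*s^2 - 18*s + 40)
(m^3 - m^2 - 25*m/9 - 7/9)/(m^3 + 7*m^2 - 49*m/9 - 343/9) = (3*m^2 + 4*m + 1)/(3*m^2 + 28*m + 49)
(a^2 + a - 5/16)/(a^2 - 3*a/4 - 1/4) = (-16*a^2 - 16*a + 5)/(4*(-4*a^2 + 3*a + 1))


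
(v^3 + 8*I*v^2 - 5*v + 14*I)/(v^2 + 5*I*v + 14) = (v^2 + I*v + 2)/(v - 2*I)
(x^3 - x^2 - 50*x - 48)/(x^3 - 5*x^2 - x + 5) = (x^2 - 2*x - 48)/(x^2 - 6*x + 5)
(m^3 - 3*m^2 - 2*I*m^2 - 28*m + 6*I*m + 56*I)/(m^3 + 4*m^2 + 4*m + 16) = (m - 7)/(m + 2*I)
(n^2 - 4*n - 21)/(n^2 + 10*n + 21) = (n - 7)/(n + 7)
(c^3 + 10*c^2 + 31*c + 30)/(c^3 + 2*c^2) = 1 + 8/c + 15/c^2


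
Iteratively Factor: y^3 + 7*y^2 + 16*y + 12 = (y + 3)*(y^2 + 4*y + 4) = (y + 2)*(y + 3)*(y + 2)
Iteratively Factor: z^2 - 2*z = (z)*(z - 2)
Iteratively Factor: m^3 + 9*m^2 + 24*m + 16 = (m + 4)*(m^2 + 5*m + 4) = (m + 4)^2*(m + 1)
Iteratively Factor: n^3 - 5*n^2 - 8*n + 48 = (n - 4)*(n^2 - n - 12) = (n - 4)^2*(n + 3)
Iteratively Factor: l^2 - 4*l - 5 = (l + 1)*(l - 5)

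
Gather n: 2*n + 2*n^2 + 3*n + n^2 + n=3*n^2 + 6*n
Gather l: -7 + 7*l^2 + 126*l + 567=7*l^2 + 126*l + 560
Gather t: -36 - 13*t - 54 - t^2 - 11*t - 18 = -t^2 - 24*t - 108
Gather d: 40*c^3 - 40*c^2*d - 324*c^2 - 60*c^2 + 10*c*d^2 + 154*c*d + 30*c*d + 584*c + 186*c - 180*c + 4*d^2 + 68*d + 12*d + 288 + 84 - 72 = 40*c^3 - 384*c^2 + 590*c + d^2*(10*c + 4) + d*(-40*c^2 + 184*c + 80) + 300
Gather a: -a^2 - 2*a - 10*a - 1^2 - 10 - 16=-a^2 - 12*a - 27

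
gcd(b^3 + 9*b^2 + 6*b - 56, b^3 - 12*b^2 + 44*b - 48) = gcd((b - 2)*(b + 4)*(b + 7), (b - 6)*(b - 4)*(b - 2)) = b - 2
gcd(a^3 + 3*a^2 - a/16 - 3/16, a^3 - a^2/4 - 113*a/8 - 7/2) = a + 1/4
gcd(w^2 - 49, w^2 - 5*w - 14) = w - 7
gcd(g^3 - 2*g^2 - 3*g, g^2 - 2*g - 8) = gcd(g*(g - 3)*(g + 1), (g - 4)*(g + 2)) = 1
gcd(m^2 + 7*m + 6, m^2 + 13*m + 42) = m + 6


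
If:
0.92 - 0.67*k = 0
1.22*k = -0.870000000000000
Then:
No Solution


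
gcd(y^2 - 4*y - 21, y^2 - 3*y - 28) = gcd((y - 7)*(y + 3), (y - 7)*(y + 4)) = y - 7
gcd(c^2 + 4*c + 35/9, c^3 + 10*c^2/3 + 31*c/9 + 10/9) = c + 5/3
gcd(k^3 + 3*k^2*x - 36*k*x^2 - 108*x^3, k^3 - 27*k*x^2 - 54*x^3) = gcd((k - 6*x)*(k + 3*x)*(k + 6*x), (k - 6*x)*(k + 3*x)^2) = -k^2 + 3*k*x + 18*x^2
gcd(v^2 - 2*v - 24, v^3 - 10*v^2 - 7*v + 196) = v + 4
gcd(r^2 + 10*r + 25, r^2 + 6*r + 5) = r + 5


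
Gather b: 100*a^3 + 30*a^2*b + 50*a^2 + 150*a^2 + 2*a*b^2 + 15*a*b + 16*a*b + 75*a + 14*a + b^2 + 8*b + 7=100*a^3 + 200*a^2 + 89*a + b^2*(2*a + 1) + b*(30*a^2 + 31*a + 8) + 7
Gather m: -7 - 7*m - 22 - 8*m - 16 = -15*m - 45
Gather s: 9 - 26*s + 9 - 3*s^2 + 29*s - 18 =-3*s^2 + 3*s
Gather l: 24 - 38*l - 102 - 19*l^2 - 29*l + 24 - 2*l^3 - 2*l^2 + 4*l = -2*l^3 - 21*l^2 - 63*l - 54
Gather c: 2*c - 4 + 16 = 2*c + 12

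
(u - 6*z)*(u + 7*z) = u^2 + u*z - 42*z^2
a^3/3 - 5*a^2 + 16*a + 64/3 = (a/3 + 1/3)*(a - 8)^2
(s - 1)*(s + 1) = s^2 - 1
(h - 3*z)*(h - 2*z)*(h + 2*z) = h^3 - 3*h^2*z - 4*h*z^2 + 12*z^3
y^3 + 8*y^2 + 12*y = y*(y + 2)*(y + 6)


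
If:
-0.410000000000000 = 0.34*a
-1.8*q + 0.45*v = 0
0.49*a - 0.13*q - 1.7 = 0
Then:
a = -1.21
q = -17.62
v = -70.49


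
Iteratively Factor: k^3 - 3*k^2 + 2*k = (k)*(k^2 - 3*k + 2) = k*(k - 2)*(k - 1)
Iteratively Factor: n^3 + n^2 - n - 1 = (n - 1)*(n^2 + 2*n + 1) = (n - 1)*(n + 1)*(n + 1)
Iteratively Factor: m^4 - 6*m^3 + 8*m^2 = (m)*(m^3 - 6*m^2 + 8*m) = m*(m - 2)*(m^2 - 4*m) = m*(m - 4)*(m - 2)*(m)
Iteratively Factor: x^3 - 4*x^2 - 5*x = (x)*(x^2 - 4*x - 5) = x*(x - 5)*(x + 1)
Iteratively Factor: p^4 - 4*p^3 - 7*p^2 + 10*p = (p - 5)*(p^3 + p^2 - 2*p) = (p - 5)*(p + 2)*(p^2 - p) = (p - 5)*(p - 1)*(p + 2)*(p)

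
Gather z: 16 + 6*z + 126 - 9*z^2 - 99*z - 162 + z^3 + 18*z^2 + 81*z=z^3 + 9*z^2 - 12*z - 20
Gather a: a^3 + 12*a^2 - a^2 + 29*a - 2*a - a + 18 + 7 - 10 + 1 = a^3 + 11*a^2 + 26*a + 16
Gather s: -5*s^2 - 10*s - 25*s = -5*s^2 - 35*s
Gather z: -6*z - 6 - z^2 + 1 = -z^2 - 6*z - 5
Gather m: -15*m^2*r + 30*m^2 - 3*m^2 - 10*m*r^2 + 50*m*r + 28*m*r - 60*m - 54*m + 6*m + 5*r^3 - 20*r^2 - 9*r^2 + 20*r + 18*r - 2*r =m^2*(27 - 15*r) + m*(-10*r^2 + 78*r - 108) + 5*r^3 - 29*r^2 + 36*r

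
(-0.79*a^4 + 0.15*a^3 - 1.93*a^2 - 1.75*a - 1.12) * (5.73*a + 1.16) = -4.5267*a^5 - 0.0569*a^4 - 10.8849*a^3 - 12.2663*a^2 - 8.4476*a - 1.2992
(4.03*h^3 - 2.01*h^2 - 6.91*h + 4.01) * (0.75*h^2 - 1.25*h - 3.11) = 3.0225*h^5 - 6.545*h^4 - 15.2033*h^3 + 17.8961*h^2 + 16.4776*h - 12.4711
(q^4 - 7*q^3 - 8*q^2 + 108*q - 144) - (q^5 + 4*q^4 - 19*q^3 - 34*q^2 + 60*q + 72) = -q^5 - 3*q^4 + 12*q^3 + 26*q^2 + 48*q - 216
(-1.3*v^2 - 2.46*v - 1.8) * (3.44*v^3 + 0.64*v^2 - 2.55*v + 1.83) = -4.472*v^5 - 9.2944*v^4 - 4.4514*v^3 + 2.742*v^2 + 0.0881999999999996*v - 3.294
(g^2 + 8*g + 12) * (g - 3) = g^3 + 5*g^2 - 12*g - 36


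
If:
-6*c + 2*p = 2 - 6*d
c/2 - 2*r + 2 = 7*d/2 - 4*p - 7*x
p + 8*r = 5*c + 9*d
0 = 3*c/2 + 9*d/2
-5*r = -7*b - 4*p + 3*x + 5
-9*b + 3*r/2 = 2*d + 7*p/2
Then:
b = -20409/43466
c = 1707/43466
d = -569/43466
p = 25147/21733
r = -2930/21733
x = -43239/43466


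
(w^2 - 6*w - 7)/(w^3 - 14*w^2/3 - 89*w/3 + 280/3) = 3*(w + 1)/(3*w^2 + 7*w - 40)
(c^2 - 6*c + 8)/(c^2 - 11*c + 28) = (c - 2)/(c - 7)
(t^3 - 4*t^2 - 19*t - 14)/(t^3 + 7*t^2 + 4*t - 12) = (t^2 - 6*t - 7)/(t^2 + 5*t - 6)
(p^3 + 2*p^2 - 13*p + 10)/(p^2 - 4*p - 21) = (-p^3 - 2*p^2 + 13*p - 10)/(-p^2 + 4*p + 21)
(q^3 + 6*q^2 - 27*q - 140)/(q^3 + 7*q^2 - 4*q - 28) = (q^2 - q - 20)/(q^2 - 4)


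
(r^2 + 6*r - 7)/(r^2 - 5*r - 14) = (-r^2 - 6*r + 7)/(-r^2 + 5*r + 14)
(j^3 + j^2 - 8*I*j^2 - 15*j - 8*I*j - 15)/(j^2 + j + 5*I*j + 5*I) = (j^2 - 8*I*j - 15)/(j + 5*I)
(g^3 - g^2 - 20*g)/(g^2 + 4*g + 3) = g*(g^2 - g - 20)/(g^2 + 4*g + 3)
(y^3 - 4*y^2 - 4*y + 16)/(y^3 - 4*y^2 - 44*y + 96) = (y^2 - 2*y - 8)/(y^2 - 2*y - 48)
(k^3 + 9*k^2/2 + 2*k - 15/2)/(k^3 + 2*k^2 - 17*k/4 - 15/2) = 2*(k^2 + 2*k - 3)/(2*k^2 - k - 6)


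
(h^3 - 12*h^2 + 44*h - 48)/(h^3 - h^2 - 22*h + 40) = (h - 6)/(h + 5)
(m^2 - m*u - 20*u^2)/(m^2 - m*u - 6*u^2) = (-m^2 + m*u + 20*u^2)/(-m^2 + m*u + 6*u^2)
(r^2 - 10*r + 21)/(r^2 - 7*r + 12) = (r - 7)/(r - 4)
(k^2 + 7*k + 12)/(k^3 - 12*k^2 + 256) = (k + 3)/(k^2 - 16*k + 64)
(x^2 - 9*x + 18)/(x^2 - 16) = (x^2 - 9*x + 18)/(x^2 - 16)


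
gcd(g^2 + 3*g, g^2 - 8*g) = g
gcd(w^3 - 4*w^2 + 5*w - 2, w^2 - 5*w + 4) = w - 1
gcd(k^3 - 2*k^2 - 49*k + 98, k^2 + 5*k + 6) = 1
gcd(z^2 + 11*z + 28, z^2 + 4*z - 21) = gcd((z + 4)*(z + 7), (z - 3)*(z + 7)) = z + 7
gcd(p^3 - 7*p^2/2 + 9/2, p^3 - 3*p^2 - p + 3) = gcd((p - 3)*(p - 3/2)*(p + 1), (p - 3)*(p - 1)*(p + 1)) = p^2 - 2*p - 3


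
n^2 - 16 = (n - 4)*(n + 4)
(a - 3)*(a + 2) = a^2 - a - 6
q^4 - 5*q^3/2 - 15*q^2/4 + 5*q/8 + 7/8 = (q - 7/2)*(q - 1/2)*(q + 1/2)*(q + 1)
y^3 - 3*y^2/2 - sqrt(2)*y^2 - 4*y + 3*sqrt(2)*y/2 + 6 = (y - 3/2)*(y - 2*sqrt(2))*(y + sqrt(2))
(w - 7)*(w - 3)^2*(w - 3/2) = w^4 - 29*w^3/2 + 141*w^2/2 - 279*w/2 + 189/2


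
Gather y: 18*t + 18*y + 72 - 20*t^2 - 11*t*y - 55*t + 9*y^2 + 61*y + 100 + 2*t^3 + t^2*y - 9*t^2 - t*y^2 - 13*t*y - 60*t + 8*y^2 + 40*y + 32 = 2*t^3 - 29*t^2 - 97*t + y^2*(17 - t) + y*(t^2 - 24*t + 119) + 204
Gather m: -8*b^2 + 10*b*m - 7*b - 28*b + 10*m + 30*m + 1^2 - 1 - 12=-8*b^2 - 35*b + m*(10*b + 40) - 12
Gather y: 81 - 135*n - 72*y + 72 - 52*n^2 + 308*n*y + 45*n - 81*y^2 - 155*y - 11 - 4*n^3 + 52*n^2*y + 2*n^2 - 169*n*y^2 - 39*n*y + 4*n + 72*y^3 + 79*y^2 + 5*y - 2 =-4*n^3 - 50*n^2 - 86*n + 72*y^3 + y^2*(-169*n - 2) + y*(52*n^2 + 269*n - 222) + 140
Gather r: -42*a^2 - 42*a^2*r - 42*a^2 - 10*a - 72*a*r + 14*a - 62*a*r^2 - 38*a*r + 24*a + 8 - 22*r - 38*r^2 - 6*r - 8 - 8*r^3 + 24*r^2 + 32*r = -84*a^2 + 28*a - 8*r^3 + r^2*(-62*a - 14) + r*(-42*a^2 - 110*a + 4)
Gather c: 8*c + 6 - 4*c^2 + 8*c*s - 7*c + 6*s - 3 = -4*c^2 + c*(8*s + 1) + 6*s + 3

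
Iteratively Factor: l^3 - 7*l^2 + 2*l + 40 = (l - 4)*(l^2 - 3*l - 10) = (l - 5)*(l - 4)*(l + 2)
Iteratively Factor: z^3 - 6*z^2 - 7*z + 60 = (z - 5)*(z^2 - z - 12) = (z - 5)*(z + 3)*(z - 4)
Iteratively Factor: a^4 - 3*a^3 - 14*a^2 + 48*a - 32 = (a + 4)*(a^3 - 7*a^2 + 14*a - 8) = (a - 2)*(a + 4)*(a^2 - 5*a + 4) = (a - 4)*(a - 2)*(a + 4)*(a - 1)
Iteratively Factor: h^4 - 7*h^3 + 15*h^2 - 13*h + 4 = (h - 1)*(h^3 - 6*h^2 + 9*h - 4) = (h - 1)^2*(h^2 - 5*h + 4) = (h - 1)^3*(h - 4)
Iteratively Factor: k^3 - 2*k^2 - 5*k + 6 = (k + 2)*(k^2 - 4*k + 3) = (k - 3)*(k + 2)*(k - 1)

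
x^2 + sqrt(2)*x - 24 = (x - 3*sqrt(2))*(x + 4*sqrt(2))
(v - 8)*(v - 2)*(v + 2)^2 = v^4 - 6*v^3 - 20*v^2 + 24*v + 64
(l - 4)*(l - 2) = l^2 - 6*l + 8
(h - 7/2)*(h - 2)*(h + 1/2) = h^3 - 5*h^2 + 17*h/4 + 7/2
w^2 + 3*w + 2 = (w + 1)*(w + 2)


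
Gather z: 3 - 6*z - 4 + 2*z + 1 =-4*z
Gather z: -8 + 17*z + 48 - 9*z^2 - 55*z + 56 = -9*z^2 - 38*z + 96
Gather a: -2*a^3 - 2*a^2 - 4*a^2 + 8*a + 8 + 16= -2*a^3 - 6*a^2 + 8*a + 24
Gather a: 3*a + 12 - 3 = 3*a + 9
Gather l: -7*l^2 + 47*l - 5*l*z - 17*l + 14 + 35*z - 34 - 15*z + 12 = -7*l^2 + l*(30 - 5*z) + 20*z - 8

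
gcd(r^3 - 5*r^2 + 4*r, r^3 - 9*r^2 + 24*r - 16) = r^2 - 5*r + 4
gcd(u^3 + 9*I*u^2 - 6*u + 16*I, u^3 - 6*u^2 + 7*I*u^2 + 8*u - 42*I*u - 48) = u^2 + 7*I*u + 8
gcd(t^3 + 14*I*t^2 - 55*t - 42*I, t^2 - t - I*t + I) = 1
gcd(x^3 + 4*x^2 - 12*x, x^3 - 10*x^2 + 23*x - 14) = x - 2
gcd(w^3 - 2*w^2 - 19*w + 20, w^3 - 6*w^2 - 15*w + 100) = w^2 - w - 20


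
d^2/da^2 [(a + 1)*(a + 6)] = 2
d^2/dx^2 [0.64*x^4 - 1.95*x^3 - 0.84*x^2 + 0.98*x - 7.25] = 7.68*x^2 - 11.7*x - 1.68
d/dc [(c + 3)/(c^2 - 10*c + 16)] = (c^2 - 10*c - 2*(c - 5)*(c + 3) + 16)/(c^2 - 10*c + 16)^2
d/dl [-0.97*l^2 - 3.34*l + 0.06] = -1.94*l - 3.34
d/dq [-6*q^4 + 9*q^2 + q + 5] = -24*q^3 + 18*q + 1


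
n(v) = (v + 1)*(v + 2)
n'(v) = 2*v + 3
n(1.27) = 7.42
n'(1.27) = 5.54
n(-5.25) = 13.81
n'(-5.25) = -7.50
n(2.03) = 12.21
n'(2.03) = 7.06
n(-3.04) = 2.12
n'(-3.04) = -3.08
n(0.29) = 2.95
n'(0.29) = 3.58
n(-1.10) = -0.09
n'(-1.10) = 0.80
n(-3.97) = 5.85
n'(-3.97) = -4.94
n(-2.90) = 1.71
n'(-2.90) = -2.80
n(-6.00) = 20.00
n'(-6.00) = -9.00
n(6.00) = 56.00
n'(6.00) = 15.00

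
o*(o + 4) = o^2 + 4*o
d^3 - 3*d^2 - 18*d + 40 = (d - 5)*(d - 2)*(d + 4)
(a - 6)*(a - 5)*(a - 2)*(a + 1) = a^4 - 12*a^3 + 39*a^2 - 8*a - 60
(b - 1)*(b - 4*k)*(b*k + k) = b^3*k - 4*b^2*k^2 - b*k + 4*k^2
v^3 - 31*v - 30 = (v - 6)*(v + 1)*(v + 5)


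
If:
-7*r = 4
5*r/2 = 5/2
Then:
No Solution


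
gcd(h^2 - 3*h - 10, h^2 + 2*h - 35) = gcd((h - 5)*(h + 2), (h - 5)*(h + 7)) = h - 5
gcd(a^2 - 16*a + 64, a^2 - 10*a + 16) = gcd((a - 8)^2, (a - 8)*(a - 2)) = a - 8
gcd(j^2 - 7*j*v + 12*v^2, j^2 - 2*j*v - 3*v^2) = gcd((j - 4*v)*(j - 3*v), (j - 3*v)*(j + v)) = -j + 3*v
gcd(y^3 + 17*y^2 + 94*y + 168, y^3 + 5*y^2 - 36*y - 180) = y + 6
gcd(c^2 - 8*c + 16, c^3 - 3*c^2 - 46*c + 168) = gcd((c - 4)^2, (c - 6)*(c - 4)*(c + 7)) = c - 4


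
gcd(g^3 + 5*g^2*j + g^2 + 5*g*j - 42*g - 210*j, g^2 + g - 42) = g^2 + g - 42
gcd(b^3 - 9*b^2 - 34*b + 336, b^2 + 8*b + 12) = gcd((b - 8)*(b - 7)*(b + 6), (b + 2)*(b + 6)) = b + 6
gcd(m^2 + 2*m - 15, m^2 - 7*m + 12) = m - 3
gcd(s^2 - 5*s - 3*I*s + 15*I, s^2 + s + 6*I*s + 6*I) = 1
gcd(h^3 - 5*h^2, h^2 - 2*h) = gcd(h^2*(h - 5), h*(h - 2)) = h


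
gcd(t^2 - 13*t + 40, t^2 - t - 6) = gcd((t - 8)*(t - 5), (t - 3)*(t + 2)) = 1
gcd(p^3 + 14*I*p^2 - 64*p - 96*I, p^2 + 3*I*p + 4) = p + 4*I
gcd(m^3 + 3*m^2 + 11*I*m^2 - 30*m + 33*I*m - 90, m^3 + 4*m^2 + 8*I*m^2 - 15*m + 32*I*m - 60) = m + 5*I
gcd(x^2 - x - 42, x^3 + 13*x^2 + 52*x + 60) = x + 6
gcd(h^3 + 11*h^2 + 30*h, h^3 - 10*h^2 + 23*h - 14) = 1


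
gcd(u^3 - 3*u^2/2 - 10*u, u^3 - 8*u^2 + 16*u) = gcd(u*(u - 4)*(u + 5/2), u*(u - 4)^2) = u^2 - 4*u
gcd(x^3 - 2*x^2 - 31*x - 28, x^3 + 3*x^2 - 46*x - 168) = x^2 - 3*x - 28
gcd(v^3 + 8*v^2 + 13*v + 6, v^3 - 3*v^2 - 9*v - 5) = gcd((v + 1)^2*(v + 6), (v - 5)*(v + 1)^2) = v^2 + 2*v + 1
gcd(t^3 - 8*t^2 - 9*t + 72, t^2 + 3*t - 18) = t - 3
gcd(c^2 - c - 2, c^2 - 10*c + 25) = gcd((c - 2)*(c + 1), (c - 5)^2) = 1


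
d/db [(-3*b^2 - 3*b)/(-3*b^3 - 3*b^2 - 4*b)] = 3*(-3*b^2 - 6*b + 1)/(9*b^4 + 18*b^3 + 33*b^2 + 24*b + 16)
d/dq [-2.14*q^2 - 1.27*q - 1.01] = -4.28*q - 1.27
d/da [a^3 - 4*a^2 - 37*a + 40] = 3*a^2 - 8*a - 37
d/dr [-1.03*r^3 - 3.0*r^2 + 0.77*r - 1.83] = -3.09*r^2 - 6.0*r + 0.77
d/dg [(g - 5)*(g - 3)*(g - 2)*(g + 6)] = 4*g^3 - 12*g^2 - 58*g + 156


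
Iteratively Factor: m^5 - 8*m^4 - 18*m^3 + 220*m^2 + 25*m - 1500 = (m + 4)*(m^4 - 12*m^3 + 30*m^2 + 100*m - 375) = (m + 3)*(m + 4)*(m^3 - 15*m^2 + 75*m - 125) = (m - 5)*(m + 3)*(m + 4)*(m^2 - 10*m + 25) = (m - 5)^2*(m + 3)*(m + 4)*(m - 5)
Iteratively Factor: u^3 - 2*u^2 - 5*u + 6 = (u + 2)*(u^2 - 4*u + 3) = (u - 3)*(u + 2)*(u - 1)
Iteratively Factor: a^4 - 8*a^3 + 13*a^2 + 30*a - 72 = (a + 2)*(a^3 - 10*a^2 + 33*a - 36) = (a - 3)*(a + 2)*(a^2 - 7*a + 12) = (a - 3)^2*(a + 2)*(a - 4)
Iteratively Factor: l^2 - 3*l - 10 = (l - 5)*(l + 2)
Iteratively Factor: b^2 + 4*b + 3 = (b + 3)*(b + 1)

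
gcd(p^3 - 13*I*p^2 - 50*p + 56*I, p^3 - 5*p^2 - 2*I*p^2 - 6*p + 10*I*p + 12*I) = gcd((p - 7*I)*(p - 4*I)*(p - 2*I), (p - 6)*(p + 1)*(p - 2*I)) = p - 2*I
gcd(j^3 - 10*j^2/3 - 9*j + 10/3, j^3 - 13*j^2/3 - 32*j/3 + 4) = j^2 + 5*j/3 - 2/3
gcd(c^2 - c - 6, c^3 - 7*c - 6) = c^2 - c - 6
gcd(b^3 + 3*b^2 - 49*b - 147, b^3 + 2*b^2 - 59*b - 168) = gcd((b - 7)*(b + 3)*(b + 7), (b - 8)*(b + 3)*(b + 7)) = b^2 + 10*b + 21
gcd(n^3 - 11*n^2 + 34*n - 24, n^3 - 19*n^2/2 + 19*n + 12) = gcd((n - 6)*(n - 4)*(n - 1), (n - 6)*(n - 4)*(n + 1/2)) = n^2 - 10*n + 24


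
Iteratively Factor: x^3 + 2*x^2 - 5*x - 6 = (x - 2)*(x^2 + 4*x + 3) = (x - 2)*(x + 3)*(x + 1)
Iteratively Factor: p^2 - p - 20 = (p - 5)*(p + 4)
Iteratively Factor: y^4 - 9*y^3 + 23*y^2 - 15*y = (y - 5)*(y^3 - 4*y^2 + 3*y) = (y - 5)*(y - 1)*(y^2 - 3*y) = y*(y - 5)*(y - 1)*(y - 3)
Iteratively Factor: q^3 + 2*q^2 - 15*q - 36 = (q + 3)*(q^2 - q - 12) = (q + 3)^2*(q - 4)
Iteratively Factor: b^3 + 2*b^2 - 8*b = (b - 2)*(b^2 + 4*b) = b*(b - 2)*(b + 4)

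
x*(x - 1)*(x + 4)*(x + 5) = x^4 + 8*x^3 + 11*x^2 - 20*x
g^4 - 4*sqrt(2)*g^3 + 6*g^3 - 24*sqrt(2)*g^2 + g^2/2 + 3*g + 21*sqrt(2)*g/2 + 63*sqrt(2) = (g + 6)*(g - 7*sqrt(2)/2)*(g - 3*sqrt(2)/2)*(g + sqrt(2))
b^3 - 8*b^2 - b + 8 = (b - 8)*(b - 1)*(b + 1)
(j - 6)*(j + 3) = j^2 - 3*j - 18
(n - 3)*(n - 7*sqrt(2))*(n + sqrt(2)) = n^3 - 6*sqrt(2)*n^2 - 3*n^2 - 14*n + 18*sqrt(2)*n + 42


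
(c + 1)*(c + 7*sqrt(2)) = c^2 + c + 7*sqrt(2)*c + 7*sqrt(2)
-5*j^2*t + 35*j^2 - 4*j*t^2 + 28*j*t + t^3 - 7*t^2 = (-5*j + t)*(j + t)*(t - 7)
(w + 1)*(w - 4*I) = w^2 + w - 4*I*w - 4*I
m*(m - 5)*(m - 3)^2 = m^4 - 11*m^3 + 39*m^2 - 45*m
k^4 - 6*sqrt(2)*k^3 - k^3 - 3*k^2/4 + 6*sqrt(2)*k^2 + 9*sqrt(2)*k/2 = k*(k - 3/2)*(k + 1/2)*(k - 6*sqrt(2))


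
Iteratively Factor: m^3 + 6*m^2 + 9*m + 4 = (m + 1)*(m^2 + 5*m + 4) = (m + 1)*(m + 4)*(m + 1)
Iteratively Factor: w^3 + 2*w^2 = (w)*(w^2 + 2*w) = w*(w + 2)*(w)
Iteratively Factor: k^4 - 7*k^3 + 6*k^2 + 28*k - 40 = (k - 5)*(k^3 - 2*k^2 - 4*k + 8) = (k - 5)*(k - 2)*(k^2 - 4) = (k - 5)*(k - 2)*(k + 2)*(k - 2)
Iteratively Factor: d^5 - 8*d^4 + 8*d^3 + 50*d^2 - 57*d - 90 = (d - 5)*(d^4 - 3*d^3 - 7*d^2 + 15*d + 18) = (d - 5)*(d - 3)*(d^3 - 7*d - 6) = (d - 5)*(d - 3)^2*(d^2 + 3*d + 2) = (d - 5)*(d - 3)^2*(d + 1)*(d + 2)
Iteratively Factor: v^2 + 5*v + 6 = (v + 3)*(v + 2)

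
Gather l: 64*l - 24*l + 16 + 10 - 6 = 40*l + 20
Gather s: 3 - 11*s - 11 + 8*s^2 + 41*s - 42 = 8*s^2 + 30*s - 50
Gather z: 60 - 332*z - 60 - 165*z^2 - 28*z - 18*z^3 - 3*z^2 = -18*z^3 - 168*z^2 - 360*z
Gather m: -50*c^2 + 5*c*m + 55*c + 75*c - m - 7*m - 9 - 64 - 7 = -50*c^2 + 130*c + m*(5*c - 8) - 80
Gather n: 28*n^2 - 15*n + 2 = 28*n^2 - 15*n + 2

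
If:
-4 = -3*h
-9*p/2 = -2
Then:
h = 4/3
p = 4/9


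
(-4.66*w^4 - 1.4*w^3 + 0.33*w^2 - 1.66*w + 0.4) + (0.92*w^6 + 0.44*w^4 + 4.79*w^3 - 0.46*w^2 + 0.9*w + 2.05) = 0.92*w^6 - 4.22*w^4 + 3.39*w^3 - 0.13*w^2 - 0.76*w + 2.45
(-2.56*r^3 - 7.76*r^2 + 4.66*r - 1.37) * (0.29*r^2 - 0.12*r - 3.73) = -0.7424*r^5 - 1.9432*r^4 + 11.8314*r^3 + 27.9883*r^2 - 17.2174*r + 5.1101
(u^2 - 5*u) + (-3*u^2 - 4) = -2*u^2 - 5*u - 4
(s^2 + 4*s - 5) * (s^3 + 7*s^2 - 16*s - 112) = s^5 + 11*s^4 + 7*s^3 - 211*s^2 - 368*s + 560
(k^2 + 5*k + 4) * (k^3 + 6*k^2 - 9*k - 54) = k^5 + 11*k^4 + 25*k^3 - 75*k^2 - 306*k - 216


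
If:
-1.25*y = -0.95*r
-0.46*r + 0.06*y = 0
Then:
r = 0.00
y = 0.00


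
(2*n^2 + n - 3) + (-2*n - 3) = 2*n^2 - n - 6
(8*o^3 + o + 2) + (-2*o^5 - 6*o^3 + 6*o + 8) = -2*o^5 + 2*o^3 + 7*o + 10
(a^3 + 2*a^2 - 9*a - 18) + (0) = a^3 + 2*a^2 - 9*a - 18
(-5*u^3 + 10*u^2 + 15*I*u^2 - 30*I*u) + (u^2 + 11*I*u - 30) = -5*u^3 + 11*u^2 + 15*I*u^2 - 19*I*u - 30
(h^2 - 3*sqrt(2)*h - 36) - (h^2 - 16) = -3*sqrt(2)*h - 20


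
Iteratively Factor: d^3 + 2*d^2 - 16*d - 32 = (d - 4)*(d^2 + 6*d + 8) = (d - 4)*(d + 2)*(d + 4)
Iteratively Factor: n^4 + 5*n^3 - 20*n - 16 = (n + 2)*(n^3 + 3*n^2 - 6*n - 8) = (n + 2)*(n + 4)*(n^2 - n - 2) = (n - 2)*(n + 2)*(n + 4)*(n + 1)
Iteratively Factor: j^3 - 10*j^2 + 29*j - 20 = (j - 1)*(j^2 - 9*j + 20) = (j - 4)*(j - 1)*(j - 5)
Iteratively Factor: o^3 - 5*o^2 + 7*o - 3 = (o - 3)*(o^2 - 2*o + 1) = (o - 3)*(o - 1)*(o - 1)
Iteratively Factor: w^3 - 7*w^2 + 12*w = (w)*(w^2 - 7*w + 12) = w*(w - 4)*(w - 3)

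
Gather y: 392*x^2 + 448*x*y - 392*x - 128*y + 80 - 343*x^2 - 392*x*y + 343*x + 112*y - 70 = 49*x^2 - 49*x + y*(56*x - 16) + 10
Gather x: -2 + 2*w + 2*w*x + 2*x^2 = 2*w*x + 2*w + 2*x^2 - 2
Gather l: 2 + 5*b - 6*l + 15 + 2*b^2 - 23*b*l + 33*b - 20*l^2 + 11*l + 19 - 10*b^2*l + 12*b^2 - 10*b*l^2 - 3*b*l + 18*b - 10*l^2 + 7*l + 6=14*b^2 + 56*b + l^2*(-10*b - 30) + l*(-10*b^2 - 26*b + 12) + 42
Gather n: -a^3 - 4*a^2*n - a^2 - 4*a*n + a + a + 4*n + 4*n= -a^3 - a^2 + 2*a + n*(-4*a^2 - 4*a + 8)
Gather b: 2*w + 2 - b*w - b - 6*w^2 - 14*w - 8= b*(-w - 1) - 6*w^2 - 12*w - 6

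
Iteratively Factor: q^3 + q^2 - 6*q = (q - 2)*(q^2 + 3*q) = (q - 2)*(q + 3)*(q)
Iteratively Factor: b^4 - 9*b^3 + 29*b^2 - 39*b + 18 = (b - 3)*(b^3 - 6*b^2 + 11*b - 6) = (b - 3)^2*(b^2 - 3*b + 2) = (b - 3)^2*(b - 2)*(b - 1)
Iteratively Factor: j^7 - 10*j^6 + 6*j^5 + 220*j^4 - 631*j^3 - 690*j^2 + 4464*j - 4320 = (j - 3)*(j^6 - 7*j^5 - 15*j^4 + 175*j^3 - 106*j^2 - 1008*j + 1440) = (j - 4)*(j - 3)*(j^5 - 3*j^4 - 27*j^3 + 67*j^2 + 162*j - 360) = (j - 4)*(j - 3)*(j + 3)*(j^4 - 6*j^3 - 9*j^2 + 94*j - 120) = (j - 5)*(j - 4)*(j - 3)*(j + 3)*(j^3 - j^2 - 14*j + 24) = (j - 5)*(j - 4)*(j - 3)*(j + 3)*(j + 4)*(j^2 - 5*j + 6) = (j - 5)*(j - 4)*(j - 3)^2*(j + 3)*(j + 4)*(j - 2)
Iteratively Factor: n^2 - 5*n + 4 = (n - 1)*(n - 4)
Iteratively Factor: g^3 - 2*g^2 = (g - 2)*(g^2) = g*(g - 2)*(g)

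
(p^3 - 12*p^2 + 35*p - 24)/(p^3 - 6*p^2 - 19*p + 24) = (p - 3)/(p + 3)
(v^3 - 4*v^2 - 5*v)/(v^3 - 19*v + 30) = v*(v^2 - 4*v - 5)/(v^3 - 19*v + 30)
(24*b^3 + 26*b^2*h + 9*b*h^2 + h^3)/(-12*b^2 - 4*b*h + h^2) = (-12*b^2 - 7*b*h - h^2)/(6*b - h)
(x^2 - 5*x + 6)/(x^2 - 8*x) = (x^2 - 5*x + 6)/(x*(x - 8))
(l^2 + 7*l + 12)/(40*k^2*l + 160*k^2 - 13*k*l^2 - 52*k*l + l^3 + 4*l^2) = (l + 3)/(40*k^2 - 13*k*l + l^2)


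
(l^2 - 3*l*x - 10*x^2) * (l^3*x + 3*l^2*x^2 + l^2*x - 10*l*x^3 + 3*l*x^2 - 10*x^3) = l^5*x + l^4*x - 29*l^3*x^3 - 29*l^2*x^3 + 100*l*x^5 + 100*x^5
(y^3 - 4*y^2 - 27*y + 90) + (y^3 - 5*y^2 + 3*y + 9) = 2*y^3 - 9*y^2 - 24*y + 99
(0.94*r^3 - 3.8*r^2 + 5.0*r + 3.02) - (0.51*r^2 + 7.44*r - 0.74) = 0.94*r^3 - 4.31*r^2 - 2.44*r + 3.76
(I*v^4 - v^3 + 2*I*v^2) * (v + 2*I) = I*v^5 - 3*v^4 - 4*v^2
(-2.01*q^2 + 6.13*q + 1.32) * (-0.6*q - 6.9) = 1.206*q^3 + 10.191*q^2 - 43.089*q - 9.108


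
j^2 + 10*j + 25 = (j + 5)^2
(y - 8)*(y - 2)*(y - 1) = y^3 - 11*y^2 + 26*y - 16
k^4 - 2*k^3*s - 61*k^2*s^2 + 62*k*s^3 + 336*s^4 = (k - 8*s)*(k - 3*s)*(k + 2*s)*(k + 7*s)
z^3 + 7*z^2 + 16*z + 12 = (z + 2)^2*(z + 3)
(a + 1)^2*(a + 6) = a^3 + 8*a^2 + 13*a + 6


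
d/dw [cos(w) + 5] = -sin(w)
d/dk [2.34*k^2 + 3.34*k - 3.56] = 4.68*k + 3.34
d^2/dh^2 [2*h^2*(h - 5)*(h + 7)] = 24*h^2 + 24*h - 140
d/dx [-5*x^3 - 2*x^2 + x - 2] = -15*x^2 - 4*x + 1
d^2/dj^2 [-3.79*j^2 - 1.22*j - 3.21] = -7.58000000000000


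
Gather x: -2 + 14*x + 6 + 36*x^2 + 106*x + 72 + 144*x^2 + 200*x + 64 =180*x^2 + 320*x + 140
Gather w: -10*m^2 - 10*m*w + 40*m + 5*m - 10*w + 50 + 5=-10*m^2 + 45*m + w*(-10*m - 10) + 55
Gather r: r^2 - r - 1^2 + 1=r^2 - r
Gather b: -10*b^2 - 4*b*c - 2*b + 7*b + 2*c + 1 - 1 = -10*b^2 + b*(5 - 4*c) + 2*c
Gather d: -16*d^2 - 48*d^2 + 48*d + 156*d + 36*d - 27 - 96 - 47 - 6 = -64*d^2 + 240*d - 176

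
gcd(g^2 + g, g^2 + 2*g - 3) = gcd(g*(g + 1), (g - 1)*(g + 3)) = 1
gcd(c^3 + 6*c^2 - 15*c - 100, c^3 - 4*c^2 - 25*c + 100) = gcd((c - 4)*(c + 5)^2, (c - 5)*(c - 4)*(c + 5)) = c^2 + c - 20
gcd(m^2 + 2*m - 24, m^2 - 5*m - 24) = 1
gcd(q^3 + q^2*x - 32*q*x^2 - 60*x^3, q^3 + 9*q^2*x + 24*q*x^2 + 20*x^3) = q^2 + 7*q*x + 10*x^2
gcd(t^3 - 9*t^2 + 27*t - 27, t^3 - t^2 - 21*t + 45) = t^2 - 6*t + 9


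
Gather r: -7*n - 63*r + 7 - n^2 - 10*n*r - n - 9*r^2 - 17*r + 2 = -n^2 - 8*n - 9*r^2 + r*(-10*n - 80) + 9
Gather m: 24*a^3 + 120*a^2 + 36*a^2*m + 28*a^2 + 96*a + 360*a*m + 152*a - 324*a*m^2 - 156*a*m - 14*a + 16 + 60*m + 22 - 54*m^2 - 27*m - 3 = 24*a^3 + 148*a^2 + 234*a + m^2*(-324*a - 54) + m*(36*a^2 + 204*a + 33) + 35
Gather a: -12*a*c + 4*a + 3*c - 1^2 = a*(4 - 12*c) + 3*c - 1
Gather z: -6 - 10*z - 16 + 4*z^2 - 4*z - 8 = 4*z^2 - 14*z - 30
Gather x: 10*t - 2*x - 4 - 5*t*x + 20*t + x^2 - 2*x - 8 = 30*t + x^2 + x*(-5*t - 4) - 12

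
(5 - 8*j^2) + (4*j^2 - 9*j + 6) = -4*j^2 - 9*j + 11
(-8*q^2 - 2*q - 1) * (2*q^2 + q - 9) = -16*q^4 - 12*q^3 + 68*q^2 + 17*q + 9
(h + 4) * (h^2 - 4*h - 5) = h^3 - 21*h - 20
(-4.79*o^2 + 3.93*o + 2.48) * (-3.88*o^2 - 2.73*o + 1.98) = 18.5852*o^4 - 2.1717*o^3 - 29.8355*o^2 + 1.011*o + 4.9104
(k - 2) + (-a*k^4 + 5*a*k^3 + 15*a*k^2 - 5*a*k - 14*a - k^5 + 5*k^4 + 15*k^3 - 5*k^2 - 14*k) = -a*k^4 + 5*a*k^3 + 15*a*k^2 - 5*a*k - 14*a - k^5 + 5*k^4 + 15*k^3 - 5*k^2 - 13*k - 2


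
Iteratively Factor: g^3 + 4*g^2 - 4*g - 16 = (g - 2)*(g^2 + 6*g + 8) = (g - 2)*(g + 2)*(g + 4)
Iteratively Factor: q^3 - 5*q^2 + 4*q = (q)*(q^2 - 5*q + 4) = q*(q - 4)*(q - 1)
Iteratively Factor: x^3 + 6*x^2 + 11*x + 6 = (x + 2)*(x^2 + 4*x + 3) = (x + 2)*(x + 3)*(x + 1)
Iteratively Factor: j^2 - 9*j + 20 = (j - 4)*(j - 5)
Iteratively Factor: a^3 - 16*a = (a)*(a^2 - 16) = a*(a - 4)*(a + 4)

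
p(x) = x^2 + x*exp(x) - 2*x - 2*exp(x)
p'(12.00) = 1790324.71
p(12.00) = 1627667.91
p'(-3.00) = -8.20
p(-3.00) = 14.75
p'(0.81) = -0.81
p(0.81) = -3.64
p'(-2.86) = -7.94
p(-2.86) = 13.62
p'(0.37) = -2.17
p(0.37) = -2.96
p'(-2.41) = -7.13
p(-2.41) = 10.23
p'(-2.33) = -6.98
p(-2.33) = 9.67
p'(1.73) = 5.58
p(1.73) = -1.99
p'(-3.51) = -9.15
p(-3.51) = 19.18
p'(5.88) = 1755.87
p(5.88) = 1411.11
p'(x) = x*exp(x) + 2*x - exp(x) - 2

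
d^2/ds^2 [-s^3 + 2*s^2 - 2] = 4 - 6*s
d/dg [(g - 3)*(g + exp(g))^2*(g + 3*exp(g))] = (g + exp(g))*((g - 3)*(g + exp(g))*(3*exp(g) + 1) + 2*(g - 3)*(g + 3*exp(g))*(exp(g) + 1) + (g + exp(g))*(g + 3*exp(g)))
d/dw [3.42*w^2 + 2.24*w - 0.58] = 6.84*w + 2.24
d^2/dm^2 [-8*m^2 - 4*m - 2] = -16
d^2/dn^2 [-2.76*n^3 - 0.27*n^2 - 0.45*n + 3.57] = -16.56*n - 0.54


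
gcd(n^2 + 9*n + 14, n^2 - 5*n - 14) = n + 2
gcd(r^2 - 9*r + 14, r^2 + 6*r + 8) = 1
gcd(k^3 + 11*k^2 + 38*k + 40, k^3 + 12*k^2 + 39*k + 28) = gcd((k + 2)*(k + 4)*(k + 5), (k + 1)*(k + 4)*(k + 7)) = k + 4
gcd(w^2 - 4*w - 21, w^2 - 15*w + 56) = w - 7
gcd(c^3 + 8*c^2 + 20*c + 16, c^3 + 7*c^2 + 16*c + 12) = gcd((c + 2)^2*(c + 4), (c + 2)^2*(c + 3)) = c^2 + 4*c + 4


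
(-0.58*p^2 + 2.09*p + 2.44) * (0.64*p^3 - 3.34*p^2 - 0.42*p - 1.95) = -0.3712*p^5 + 3.2748*p^4 - 5.1754*p^3 - 7.8964*p^2 - 5.1003*p - 4.758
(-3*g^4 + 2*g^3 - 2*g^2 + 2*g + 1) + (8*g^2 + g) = -3*g^4 + 2*g^3 + 6*g^2 + 3*g + 1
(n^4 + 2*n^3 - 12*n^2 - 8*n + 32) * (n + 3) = n^5 + 5*n^4 - 6*n^3 - 44*n^2 + 8*n + 96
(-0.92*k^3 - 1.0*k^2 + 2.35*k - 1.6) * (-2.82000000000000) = 2.5944*k^3 + 2.82*k^2 - 6.627*k + 4.512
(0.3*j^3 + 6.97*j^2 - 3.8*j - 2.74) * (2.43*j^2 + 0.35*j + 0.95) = 0.729*j^5 + 17.0421*j^4 - 6.5095*j^3 - 1.3667*j^2 - 4.569*j - 2.603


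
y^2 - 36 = (y - 6)*(y + 6)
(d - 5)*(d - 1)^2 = d^3 - 7*d^2 + 11*d - 5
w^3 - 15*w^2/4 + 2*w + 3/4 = (w - 3)*(w - 1)*(w + 1/4)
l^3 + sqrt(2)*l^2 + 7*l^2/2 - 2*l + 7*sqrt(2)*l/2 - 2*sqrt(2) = (l - 1/2)*(l + 4)*(l + sqrt(2))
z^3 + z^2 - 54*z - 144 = (z - 8)*(z + 3)*(z + 6)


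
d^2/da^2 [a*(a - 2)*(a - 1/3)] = 6*a - 14/3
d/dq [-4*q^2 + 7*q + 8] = 7 - 8*q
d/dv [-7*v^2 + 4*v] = 4 - 14*v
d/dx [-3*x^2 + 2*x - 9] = 2 - 6*x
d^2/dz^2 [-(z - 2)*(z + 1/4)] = -2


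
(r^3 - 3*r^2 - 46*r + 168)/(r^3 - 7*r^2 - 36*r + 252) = (r^2 + 3*r - 28)/(r^2 - r - 42)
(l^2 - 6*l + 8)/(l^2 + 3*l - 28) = (l - 2)/(l + 7)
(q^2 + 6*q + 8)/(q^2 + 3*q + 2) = (q + 4)/(q + 1)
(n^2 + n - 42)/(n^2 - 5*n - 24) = (-n^2 - n + 42)/(-n^2 + 5*n + 24)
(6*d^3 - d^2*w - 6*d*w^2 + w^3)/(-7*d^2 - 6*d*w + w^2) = (6*d^2 - 7*d*w + w^2)/(-7*d + w)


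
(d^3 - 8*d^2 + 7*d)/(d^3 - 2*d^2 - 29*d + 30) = d*(d - 7)/(d^2 - d - 30)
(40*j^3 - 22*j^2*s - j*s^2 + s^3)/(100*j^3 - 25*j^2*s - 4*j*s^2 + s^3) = (-2*j + s)/(-5*j + s)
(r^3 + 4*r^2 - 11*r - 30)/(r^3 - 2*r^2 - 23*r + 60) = (r + 2)/(r - 4)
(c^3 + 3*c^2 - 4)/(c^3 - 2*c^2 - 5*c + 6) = (c + 2)/(c - 3)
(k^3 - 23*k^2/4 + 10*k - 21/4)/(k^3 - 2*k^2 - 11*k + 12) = (k^2 - 19*k/4 + 21/4)/(k^2 - k - 12)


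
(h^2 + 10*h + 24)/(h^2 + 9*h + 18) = (h + 4)/(h + 3)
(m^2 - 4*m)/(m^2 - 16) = m/(m + 4)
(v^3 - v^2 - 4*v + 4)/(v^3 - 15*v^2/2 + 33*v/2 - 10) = 2*(v^2 - 4)/(2*v^2 - 13*v + 20)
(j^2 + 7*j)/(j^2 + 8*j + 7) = j/(j + 1)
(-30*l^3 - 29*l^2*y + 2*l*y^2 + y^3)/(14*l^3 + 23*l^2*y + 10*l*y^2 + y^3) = (-30*l^2 + l*y + y^2)/(14*l^2 + 9*l*y + y^2)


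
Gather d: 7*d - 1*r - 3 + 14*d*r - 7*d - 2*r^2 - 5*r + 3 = 14*d*r - 2*r^2 - 6*r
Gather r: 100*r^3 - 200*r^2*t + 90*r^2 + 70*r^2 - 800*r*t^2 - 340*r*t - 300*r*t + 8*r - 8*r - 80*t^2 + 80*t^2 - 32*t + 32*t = 100*r^3 + r^2*(160 - 200*t) + r*(-800*t^2 - 640*t)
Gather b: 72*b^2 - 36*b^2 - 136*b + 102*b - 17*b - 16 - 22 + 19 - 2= 36*b^2 - 51*b - 21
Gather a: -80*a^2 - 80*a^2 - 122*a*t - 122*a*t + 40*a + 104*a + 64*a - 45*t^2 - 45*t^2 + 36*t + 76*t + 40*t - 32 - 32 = -160*a^2 + a*(208 - 244*t) - 90*t^2 + 152*t - 64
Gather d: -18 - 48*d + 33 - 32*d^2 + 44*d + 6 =-32*d^2 - 4*d + 21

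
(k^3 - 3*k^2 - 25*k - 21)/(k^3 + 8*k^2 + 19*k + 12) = (k - 7)/(k + 4)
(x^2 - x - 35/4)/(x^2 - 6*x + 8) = (x^2 - x - 35/4)/(x^2 - 6*x + 8)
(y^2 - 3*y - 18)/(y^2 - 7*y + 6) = (y + 3)/(y - 1)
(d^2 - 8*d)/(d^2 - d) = (d - 8)/(d - 1)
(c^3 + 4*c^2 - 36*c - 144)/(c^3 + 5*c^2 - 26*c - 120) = (c - 6)/(c - 5)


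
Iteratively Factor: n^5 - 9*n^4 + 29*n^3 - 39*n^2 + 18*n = (n - 1)*(n^4 - 8*n^3 + 21*n^2 - 18*n) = (n - 3)*(n - 1)*(n^3 - 5*n^2 + 6*n) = (n - 3)*(n - 2)*(n - 1)*(n^2 - 3*n) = n*(n - 3)*(n - 2)*(n - 1)*(n - 3)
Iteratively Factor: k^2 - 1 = (k - 1)*(k + 1)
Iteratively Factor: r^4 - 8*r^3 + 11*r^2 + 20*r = (r - 4)*(r^3 - 4*r^2 - 5*r) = (r - 4)*(r + 1)*(r^2 - 5*r) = r*(r - 4)*(r + 1)*(r - 5)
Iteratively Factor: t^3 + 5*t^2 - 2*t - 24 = (t + 3)*(t^2 + 2*t - 8) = (t + 3)*(t + 4)*(t - 2)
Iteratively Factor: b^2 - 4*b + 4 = (b - 2)*(b - 2)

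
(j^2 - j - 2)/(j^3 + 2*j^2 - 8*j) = (j + 1)/(j*(j + 4))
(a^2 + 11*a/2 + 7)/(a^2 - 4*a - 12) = (a + 7/2)/(a - 6)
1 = 1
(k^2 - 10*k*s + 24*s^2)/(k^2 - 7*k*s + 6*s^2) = (-k + 4*s)/(-k + s)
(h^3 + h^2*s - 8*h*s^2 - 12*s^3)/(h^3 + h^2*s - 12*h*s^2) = (h^2 + 4*h*s + 4*s^2)/(h*(h + 4*s))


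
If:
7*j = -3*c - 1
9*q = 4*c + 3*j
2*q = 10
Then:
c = 318/19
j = -139/19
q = 5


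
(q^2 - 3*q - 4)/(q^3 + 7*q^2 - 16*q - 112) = (q + 1)/(q^2 + 11*q + 28)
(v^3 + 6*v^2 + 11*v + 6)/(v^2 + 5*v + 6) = v + 1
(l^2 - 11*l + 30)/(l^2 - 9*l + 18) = (l - 5)/(l - 3)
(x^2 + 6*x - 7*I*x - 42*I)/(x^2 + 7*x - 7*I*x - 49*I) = (x + 6)/(x + 7)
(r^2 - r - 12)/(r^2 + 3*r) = (r - 4)/r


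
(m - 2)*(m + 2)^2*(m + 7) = m^4 + 9*m^3 + 10*m^2 - 36*m - 56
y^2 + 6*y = y*(y + 6)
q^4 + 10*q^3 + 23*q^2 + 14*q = q*(q + 1)*(q + 2)*(q + 7)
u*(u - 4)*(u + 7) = u^3 + 3*u^2 - 28*u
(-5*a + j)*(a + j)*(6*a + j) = -30*a^3 - 29*a^2*j + 2*a*j^2 + j^3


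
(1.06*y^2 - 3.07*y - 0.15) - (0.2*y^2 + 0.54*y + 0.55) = 0.86*y^2 - 3.61*y - 0.7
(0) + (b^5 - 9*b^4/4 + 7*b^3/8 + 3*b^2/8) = b^5 - 9*b^4/4 + 7*b^3/8 + 3*b^2/8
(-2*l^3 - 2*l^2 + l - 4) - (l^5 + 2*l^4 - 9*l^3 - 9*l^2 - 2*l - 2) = -l^5 - 2*l^4 + 7*l^3 + 7*l^2 + 3*l - 2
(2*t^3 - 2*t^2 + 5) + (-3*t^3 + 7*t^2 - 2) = -t^3 + 5*t^2 + 3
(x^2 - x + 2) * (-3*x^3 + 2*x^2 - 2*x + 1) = -3*x^5 + 5*x^4 - 10*x^3 + 7*x^2 - 5*x + 2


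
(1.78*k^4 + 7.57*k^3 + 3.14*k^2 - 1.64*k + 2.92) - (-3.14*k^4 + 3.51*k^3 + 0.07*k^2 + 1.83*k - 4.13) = 4.92*k^4 + 4.06*k^3 + 3.07*k^2 - 3.47*k + 7.05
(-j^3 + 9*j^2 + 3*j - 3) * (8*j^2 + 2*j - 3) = -8*j^5 + 70*j^4 + 45*j^3 - 45*j^2 - 15*j + 9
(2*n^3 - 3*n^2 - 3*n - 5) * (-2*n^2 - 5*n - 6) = -4*n^5 - 4*n^4 + 9*n^3 + 43*n^2 + 43*n + 30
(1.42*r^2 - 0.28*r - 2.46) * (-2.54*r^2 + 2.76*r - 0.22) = -3.6068*r^4 + 4.6304*r^3 + 5.1632*r^2 - 6.728*r + 0.5412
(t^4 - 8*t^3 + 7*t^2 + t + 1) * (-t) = -t^5 + 8*t^4 - 7*t^3 - t^2 - t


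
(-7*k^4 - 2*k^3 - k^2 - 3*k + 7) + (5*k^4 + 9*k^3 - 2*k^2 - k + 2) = -2*k^4 + 7*k^3 - 3*k^2 - 4*k + 9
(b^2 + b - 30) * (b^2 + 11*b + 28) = b^4 + 12*b^3 + 9*b^2 - 302*b - 840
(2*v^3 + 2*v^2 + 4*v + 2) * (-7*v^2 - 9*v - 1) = -14*v^5 - 32*v^4 - 48*v^3 - 52*v^2 - 22*v - 2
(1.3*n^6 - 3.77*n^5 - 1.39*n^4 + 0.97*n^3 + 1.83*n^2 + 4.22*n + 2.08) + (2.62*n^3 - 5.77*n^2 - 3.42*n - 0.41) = 1.3*n^6 - 3.77*n^5 - 1.39*n^4 + 3.59*n^3 - 3.94*n^2 + 0.8*n + 1.67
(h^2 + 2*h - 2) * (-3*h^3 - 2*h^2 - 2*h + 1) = -3*h^5 - 8*h^4 + h^2 + 6*h - 2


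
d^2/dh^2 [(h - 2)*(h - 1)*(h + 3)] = 6*h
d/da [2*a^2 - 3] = 4*a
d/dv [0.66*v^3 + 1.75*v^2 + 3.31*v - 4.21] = 1.98*v^2 + 3.5*v + 3.31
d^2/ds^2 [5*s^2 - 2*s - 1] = 10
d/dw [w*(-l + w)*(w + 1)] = -2*l*w - l + 3*w^2 + 2*w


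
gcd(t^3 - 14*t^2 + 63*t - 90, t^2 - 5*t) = t - 5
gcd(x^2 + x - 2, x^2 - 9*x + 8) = x - 1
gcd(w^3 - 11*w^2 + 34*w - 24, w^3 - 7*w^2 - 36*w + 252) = w - 6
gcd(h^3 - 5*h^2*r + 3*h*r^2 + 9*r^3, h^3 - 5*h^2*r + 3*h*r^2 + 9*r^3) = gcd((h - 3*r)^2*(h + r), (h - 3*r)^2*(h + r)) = h^3 - 5*h^2*r + 3*h*r^2 + 9*r^3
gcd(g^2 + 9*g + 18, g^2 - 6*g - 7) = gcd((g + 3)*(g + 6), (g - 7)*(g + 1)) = 1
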